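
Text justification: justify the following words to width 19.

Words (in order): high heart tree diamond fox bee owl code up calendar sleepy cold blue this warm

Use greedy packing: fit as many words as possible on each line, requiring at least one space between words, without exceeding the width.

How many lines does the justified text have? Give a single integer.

Answer: 5

Derivation:
Line 1: ['high', 'heart', 'tree'] (min_width=15, slack=4)
Line 2: ['diamond', 'fox', 'bee', 'owl'] (min_width=19, slack=0)
Line 3: ['code', 'up', 'calendar'] (min_width=16, slack=3)
Line 4: ['sleepy', 'cold', 'blue'] (min_width=16, slack=3)
Line 5: ['this', 'warm'] (min_width=9, slack=10)
Total lines: 5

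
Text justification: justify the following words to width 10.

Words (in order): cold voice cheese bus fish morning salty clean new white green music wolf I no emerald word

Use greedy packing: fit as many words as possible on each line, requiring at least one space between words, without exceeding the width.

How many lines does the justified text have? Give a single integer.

Answer: 12

Derivation:
Line 1: ['cold', 'voice'] (min_width=10, slack=0)
Line 2: ['cheese', 'bus'] (min_width=10, slack=0)
Line 3: ['fish'] (min_width=4, slack=6)
Line 4: ['morning'] (min_width=7, slack=3)
Line 5: ['salty'] (min_width=5, slack=5)
Line 6: ['clean', 'new'] (min_width=9, slack=1)
Line 7: ['white'] (min_width=5, slack=5)
Line 8: ['green'] (min_width=5, slack=5)
Line 9: ['music', 'wolf'] (min_width=10, slack=0)
Line 10: ['I', 'no'] (min_width=4, slack=6)
Line 11: ['emerald'] (min_width=7, slack=3)
Line 12: ['word'] (min_width=4, slack=6)
Total lines: 12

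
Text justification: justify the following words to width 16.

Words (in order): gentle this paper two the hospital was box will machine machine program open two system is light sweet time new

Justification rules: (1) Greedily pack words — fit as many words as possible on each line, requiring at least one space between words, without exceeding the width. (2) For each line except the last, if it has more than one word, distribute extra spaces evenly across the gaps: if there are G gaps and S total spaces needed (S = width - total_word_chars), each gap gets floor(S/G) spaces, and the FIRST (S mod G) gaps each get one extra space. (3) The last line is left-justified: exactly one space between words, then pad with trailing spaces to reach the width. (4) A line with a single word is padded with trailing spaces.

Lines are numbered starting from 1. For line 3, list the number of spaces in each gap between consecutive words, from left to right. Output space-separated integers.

Answer: 1 1

Derivation:
Line 1: ['gentle', 'this'] (min_width=11, slack=5)
Line 2: ['paper', 'two', 'the'] (min_width=13, slack=3)
Line 3: ['hospital', 'was', 'box'] (min_width=16, slack=0)
Line 4: ['will', 'machine'] (min_width=12, slack=4)
Line 5: ['machine', 'program'] (min_width=15, slack=1)
Line 6: ['open', 'two', 'system'] (min_width=15, slack=1)
Line 7: ['is', 'light', 'sweet'] (min_width=14, slack=2)
Line 8: ['time', 'new'] (min_width=8, slack=8)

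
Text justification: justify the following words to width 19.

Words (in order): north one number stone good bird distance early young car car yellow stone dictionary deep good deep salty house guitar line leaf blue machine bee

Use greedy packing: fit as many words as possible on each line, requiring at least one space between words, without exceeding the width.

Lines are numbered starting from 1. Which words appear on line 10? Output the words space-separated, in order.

Line 1: ['north', 'one', 'number'] (min_width=16, slack=3)
Line 2: ['stone', 'good', 'bird'] (min_width=15, slack=4)
Line 3: ['distance', 'early'] (min_width=14, slack=5)
Line 4: ['young', 'car', 'car'] (min_width=13, slack=6)
Line 5: ['yellow', 'stone'] (min_width=12, slack=7)
Line 6: ['dictionary', 'deep'] (min_width=15, slack=4)
Line 7: ['good', 'deep', 'salty'] (min_width=15, slack=4)
Line 8: ['house', 'guitar', 'line'] (min_width=17, slack=2)
Line 9: ['leaf', 'blue', 'machine'] (min_width=17, slack=2)
Line 10: ['bee'] (min_width=3, slack=16)

Answer: bee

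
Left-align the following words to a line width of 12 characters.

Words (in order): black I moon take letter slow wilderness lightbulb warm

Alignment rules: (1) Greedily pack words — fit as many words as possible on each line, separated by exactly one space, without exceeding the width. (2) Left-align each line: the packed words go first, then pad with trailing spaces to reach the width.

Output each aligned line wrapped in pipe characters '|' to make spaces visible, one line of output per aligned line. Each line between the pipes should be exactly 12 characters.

Line 1: ['black', 'I', 'moon'] (min_width=12, slack=0)
Line 2: ['take', 'letter'] (min_width=11, slack=1)
Line 3: ['slow'] (min_width=4, slack=8)
Line 4: ['wilderness'] (min_width=10, slack=2)
Line 5: ['lightbulb'] (min_width=9, slack=3)
Line 6: ['warm'] (min_width=4, slack=8)

Answer: |black I moon|
|take letter |
|slow        |
|wilderness  |
|lightbulb   |
|warm        |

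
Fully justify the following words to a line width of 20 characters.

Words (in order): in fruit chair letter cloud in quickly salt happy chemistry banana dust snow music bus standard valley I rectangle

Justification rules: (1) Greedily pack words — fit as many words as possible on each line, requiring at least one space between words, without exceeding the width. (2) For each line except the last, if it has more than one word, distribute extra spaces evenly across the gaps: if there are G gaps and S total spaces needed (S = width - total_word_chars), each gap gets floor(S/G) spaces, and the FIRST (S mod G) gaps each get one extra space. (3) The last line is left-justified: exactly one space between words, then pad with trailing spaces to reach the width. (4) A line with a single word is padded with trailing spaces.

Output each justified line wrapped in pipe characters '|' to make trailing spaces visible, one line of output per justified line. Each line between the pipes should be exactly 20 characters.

Line 1: ['in', 'fruit', 'chair'] (min_width=14, slack=6)
Line 2: ['letter', 'cloud', 'in'] (min_width=15, slack=5)
Line 3: ['quickly', 'salt', 'happy'] (min_width=18, slack=2)
Line 4: ['chemistry', 'banana'] (min_width=16, slack=4)
Line 5: ['dust', 'snow', 'music', 'bus'] (min_width=19, slack=1)
Line 6: ['standard', 'valley', 'I'] (min_width=17, slack=3)
Line 7: ['rectangle'] (min_width=9, slack=11)

Answer: |in    fruit    chair|
|letter    cloud   in|
|quickly  salt  happy|
|chemistry     banana|
|dust  snow music bus|
|standard   valley  I|
|rectangle           |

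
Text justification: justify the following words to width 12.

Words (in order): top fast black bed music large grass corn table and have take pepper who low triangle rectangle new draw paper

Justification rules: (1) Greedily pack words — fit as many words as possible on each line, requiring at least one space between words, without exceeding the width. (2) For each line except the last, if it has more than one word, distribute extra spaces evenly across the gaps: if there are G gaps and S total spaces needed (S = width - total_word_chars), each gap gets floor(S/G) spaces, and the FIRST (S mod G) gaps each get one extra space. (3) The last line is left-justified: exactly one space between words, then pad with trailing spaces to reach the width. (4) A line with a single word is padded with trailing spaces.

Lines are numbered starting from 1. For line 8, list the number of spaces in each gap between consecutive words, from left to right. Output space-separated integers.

Answer: 1

Derivation:
Line 1: ['top', 'fast'] (min_width=8, slack=4)
Line 2: ['black', 'bed'] (min_width=9, slack=3)
Line 3: ['music', 'large'] (min_width=11, slack=1)
Line 4: ['grass', 'corn'] (min_width=10, slack=2)
Line 5: ['table', 'and'] (min_width=9, slack=3)
Line 6: ['have', 'take'] (min_width=9, slack=3)
Line 7: ['pepper', 'who'] (min_width=10, slack=2)
Line 8: ['low', 'triangle'] (min_width=12, slack=0)
Line 9: ['rectangle'] (min_width=9, slack=3)
Line 10: ['new', 'draw'] (min_width=8, slack=4)
Line 11: ['paper'] (min_width=5, slack=7)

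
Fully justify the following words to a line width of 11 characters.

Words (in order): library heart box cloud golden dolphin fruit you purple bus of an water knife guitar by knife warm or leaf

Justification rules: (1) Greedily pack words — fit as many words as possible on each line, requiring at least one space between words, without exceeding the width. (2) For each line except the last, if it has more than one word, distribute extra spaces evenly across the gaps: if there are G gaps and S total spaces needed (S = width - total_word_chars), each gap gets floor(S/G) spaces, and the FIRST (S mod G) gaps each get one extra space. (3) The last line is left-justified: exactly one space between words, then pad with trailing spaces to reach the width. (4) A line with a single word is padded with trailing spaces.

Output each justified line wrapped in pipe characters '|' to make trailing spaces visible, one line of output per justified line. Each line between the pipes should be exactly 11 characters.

Line 1: ['library'] (min_width=7, slack=4)
Line 2: ['heart', 'box'] (min_width=9, slack=2)
Line 3: ['cloud'] (min_width=5, slack=6)
Line 4: ['golden'] (min_width=6, slack=5)
Line 5: ['dolphin'] (min_width=7, slack=4)
Line 6: ['fruit', 'you'] (min_width=9, slack=2)
Line 7: ['purple', 'bus'] (min_width=10, slack=1)
Line 8: ['of', 'an', 'water'] (min_width=11, slack=0)
Line 9: ['knife'] (min_width=5, slack=6)
Line 10: ['guitar', 'by'] (min_width=9, slack=2)
Line 11: ['knife', 'warm'] (min_width=10, slack=1)
Line 12: ['or', 'leaf'] (min_width=7, slack=4)

Answer: |library    |
|heart   box|
|cloud      |
|golden     |
|dolphin    |
|fruit   you|
|purple  bus|
|of an water|
|knife      |
|guitar   by|
|knife  warm|
|or leaf    |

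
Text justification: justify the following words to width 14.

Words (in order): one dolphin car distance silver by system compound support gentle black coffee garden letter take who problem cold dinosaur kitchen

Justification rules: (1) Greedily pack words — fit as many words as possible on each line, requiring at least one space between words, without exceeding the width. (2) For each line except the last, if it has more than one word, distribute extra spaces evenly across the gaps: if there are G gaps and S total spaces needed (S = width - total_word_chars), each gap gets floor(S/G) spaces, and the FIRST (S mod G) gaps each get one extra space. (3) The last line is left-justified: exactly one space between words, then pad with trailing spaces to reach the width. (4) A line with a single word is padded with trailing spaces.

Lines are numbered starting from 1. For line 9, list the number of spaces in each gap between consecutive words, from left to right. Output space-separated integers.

Line 1: ['one', 'dolphin'] (min_width=11, slack=3)
Line 2: ['car', 'distance'] (min_width=12, slack=2)
Line 3: ['silver', 'by'] (min_width=9, slack=5)
Line 4: ['system'] (min_width=6, slack=8)
Line 5: ['compound'] (min_width=8, slack=6)
Line 6: ['support', 'gentle'] (min_width=14, slack=0)
Line 7: ['black', 'coffee'] (min_width=12, slack=2)
Line 8: ['garden', 'letter'] (min_width=13, slack=1)
Line 9: ['take', 'who'] (min_width=8, slack=6)
Line 10: ['problem', 'cold'] (min_width=12, slack=2)
Line 11: ['dinosaur'] (min_width=8, slack=6)
Line 12: ['kitchen'] (min_width=7, slack=7)

Answer: 7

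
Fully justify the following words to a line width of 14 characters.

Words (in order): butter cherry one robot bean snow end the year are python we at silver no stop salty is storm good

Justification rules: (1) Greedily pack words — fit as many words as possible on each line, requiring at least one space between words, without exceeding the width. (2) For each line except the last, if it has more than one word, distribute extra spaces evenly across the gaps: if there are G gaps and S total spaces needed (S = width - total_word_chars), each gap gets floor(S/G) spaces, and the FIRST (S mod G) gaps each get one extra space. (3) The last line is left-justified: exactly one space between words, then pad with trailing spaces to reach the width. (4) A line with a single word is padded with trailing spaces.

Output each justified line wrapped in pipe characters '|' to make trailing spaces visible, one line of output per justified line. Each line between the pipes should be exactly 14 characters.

Answer: |butter  cherry|
|one robot bean|
|snow  end  the|
|year       are|
|python  we  at|
|silver no stop|
|salty is storm|
|good          |

Derivation:
Line 1: ['butter', 'cherry'] (min_width=13, slack=1)
Line 2: ['one', 'robot', 'bean'] (min_width=14, slack=0)
Line 3: ['snow', 'end', 'the'] (min_width=12, slack=2)
Line 4: ['year', 'are'] (min_width=8, slack=6)
Line 5: ['python', 'we', 'at'] (min_width=12, slack=2)
Line 6: ['silver', 'no', 'stop'] (min_width=14, slack=0)
Line 7: ['salty', 'is', 'storm'] (min_width=14, slack=0)
Line 8: ['good'] (min_width=4, slack=10)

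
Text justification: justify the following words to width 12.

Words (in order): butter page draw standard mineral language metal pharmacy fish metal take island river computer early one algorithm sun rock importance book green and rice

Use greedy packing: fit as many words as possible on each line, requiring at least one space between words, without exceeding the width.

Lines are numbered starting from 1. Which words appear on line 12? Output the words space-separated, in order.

Answer: early one

Derivation:
Line 1: ['butter', 'page'] (min_width=11, slack=1)
Line 2: ['draw'] (min_width=4, slack=8)
Line 3: ['standard'] (min_width=8, slack=4)
Line 4: ['mineral'] (min_width=7, slack=5)
Line 5: ['language'] (min_width=8, slack=4)
Line 6: ['metal'] (min_width=5, slack=7)
Line 7: ['pharmacy'] (min_width=8, slack=4)
Line 8: ['fish', 'metal'] (min_width=10, slack=2)
Line 9: ['take', 'island'] (min_width=11, slack=1)
Line 10: ['river'] (min_width=5, slack=7)
Line 11: ['computer'] (min_width=8, slack=4)
Line 12: ['early', 'one'] (min_width=9, slack=3)
Line 13: ['algorithm'] (min_width=9, slack=3)
Line 14: ['sun', 'rock'] (min_width=8, slack=4)
Line 15: ['importance'] (min_width=10, slack=2)
Line 16: ['book', 'green'] (min_width=10, slack=2)
Line 17: ['and', 'rice'] (min_width=8, slack=4)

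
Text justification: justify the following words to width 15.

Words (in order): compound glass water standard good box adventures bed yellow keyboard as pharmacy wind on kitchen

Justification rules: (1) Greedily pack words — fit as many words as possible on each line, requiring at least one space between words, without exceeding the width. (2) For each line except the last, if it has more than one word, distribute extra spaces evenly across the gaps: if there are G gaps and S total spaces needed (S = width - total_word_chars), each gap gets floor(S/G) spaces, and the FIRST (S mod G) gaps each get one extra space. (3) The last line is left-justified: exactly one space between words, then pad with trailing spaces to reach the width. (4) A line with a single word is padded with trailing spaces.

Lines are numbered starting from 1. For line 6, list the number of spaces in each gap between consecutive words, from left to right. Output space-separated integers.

Answer: 5

Derivation:
Line 1: ['compound', 'glass'] (min_width=14, slack=1)
Line 2: ['water', 'standard'] (min_width=14, slack=1)
Line 3: ['good', 'box'] (min_width=8, slack=7)
Line 4: ['adventures', 'bed'] (min_width=14, slack=1)
Line 5: ['yellow', 'keyboard'] (min_width=15, slack=0)
Line 6: ['as', 'pharmacy'] (min_width=11, slack=4)
Line 7: ['wind', 'on', 'kitchen'] (min_width=15, slack=0)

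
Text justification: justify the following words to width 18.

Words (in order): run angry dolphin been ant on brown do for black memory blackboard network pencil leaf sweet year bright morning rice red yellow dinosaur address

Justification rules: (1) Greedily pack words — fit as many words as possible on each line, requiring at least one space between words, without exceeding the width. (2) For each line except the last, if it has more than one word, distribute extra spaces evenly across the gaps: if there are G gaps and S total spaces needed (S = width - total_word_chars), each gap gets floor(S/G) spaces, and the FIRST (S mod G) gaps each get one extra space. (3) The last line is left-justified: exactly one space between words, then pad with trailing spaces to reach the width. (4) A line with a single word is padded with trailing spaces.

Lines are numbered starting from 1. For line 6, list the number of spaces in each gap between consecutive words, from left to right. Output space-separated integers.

Line 1: ['run', 'angry', 'dolphin'] (min_width=17, slack=1)
Line 2: ['been', 'ant', 'on', 'brown'] (min_width=17, slack=1)
Line 3: ['do', 'for', 'black'] (min_width=12, slack=6)
Line 4: ['memory', 'blackboard'] (min_width=17, slack=1)
Line 5: ['network', 'pencil'] (min_width=14, slack=4)
Line 6: ['leaf', 'sweet', 'year'] (min_width=15, slack=3)
Line 7: ['bright', 'morning'] (min_width=14, slack=4)
Line 8: ['rice', 'red', 'yellow'] (min_width=15, slack=3)
Line 9: ['dinosaur', 'address'] (min_width=16, slack=2)

Answer: 3 2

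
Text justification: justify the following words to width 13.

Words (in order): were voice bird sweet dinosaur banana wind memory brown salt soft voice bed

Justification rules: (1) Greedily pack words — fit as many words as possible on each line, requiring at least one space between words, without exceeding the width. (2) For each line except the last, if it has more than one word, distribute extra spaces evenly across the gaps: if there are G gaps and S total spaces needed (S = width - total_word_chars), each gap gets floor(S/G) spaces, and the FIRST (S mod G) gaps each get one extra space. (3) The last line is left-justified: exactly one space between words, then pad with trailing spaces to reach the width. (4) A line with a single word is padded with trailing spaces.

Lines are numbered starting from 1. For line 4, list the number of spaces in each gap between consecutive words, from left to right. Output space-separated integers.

Line 1: ['were', 'voice'] (min_width=10, slack=3)
Line 2: ['bird', 'sweet'] (min_width=10, slack=3)
Line 3: ['dinosaur'] (min_width=8, slack=5)
Line 4: ['banana', 'wind'] (min_width=11, slack=2)
Line 5: ['memory', 'brown'] (min_width=12, slack=1)
Line 6: ['salt', 'soft'] (min_width=9, slack=4)
Line 7: ['voice', 'bed'] (min_width=9, slack=4)

Answer: 3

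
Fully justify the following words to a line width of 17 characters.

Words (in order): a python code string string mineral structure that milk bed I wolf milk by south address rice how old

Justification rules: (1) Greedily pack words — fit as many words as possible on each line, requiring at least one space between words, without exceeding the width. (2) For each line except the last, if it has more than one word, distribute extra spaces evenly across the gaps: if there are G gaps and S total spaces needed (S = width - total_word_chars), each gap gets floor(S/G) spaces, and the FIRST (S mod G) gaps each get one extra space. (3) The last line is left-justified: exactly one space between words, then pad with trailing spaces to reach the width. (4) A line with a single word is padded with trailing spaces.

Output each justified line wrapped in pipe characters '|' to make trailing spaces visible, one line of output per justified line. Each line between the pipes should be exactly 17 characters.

Line 1: ['a', 'python', 'code'] (min_width=13, slack=4)
Line 2: ['string', 'string'] (min_width=13, slack=4)
Line 3: ['mineral', 'structure'] (min_width=17, slack=0)
Line 4: ['that', 'milk', 'bed', 'I'] (min_width=15, slack=2)
Line 5: ['wolf', 'milk', 'by'] (min_width=12, slack=5)
Line 6: ['south', 'address'] (min_width=13, slack=4)
Line 7: ['rice', 'how', 'old'] (min_width=12, slack=5)

Answer: |a   python   code|
|string     string|
|mineral structure|
|that  milk  bed I|
|wolf    milk   by|
|south     address|
|rice how old     |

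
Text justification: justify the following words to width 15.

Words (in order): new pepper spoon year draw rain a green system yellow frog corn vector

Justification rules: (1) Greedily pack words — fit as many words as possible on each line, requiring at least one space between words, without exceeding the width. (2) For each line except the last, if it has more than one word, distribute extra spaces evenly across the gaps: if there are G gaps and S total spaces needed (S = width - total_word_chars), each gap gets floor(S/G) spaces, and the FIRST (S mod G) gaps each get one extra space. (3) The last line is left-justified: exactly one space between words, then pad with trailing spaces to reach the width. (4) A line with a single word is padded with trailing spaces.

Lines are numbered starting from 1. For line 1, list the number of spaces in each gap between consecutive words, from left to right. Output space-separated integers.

Line 1: ['new', 'pepper'] (min_width=10, slack=5)
Line 2: ['spoon', 'year', 'draw'] (min_width=15, slack=0)
Line 3: ['rain', 'a', 'green'] (min_width=12, slack=3)
Line 4: ['system', 'yellow'] (min_width=13, slack=2)
Line 5: ['frog', 'corn'] (min_width=9, slack=6)
Line 6: ['vector'] (min_width=6, slack=9)

Answer: 6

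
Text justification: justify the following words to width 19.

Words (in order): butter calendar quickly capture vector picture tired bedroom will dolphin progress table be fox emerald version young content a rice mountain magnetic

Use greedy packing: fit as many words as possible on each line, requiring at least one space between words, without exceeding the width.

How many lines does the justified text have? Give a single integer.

Line 1: ['butter', 'calendar'] (min_width=15, slack=4)
Line 2: ['quickly', 'capture'] (min_width=15, slack=4)
Line 3: ['vector', 'picture'] (min_width=14, slack=5)
Line 4: ['tired', 'bedroom', 'will'] (min_width=18, slack=1)
Line 5: ['dolphin', 'progress'] (min_width=16, slack=3)
Line 6: ['table', 'be', 'fox'] (min_width=12, slack=7)
Line 7: ['emerald', 'version'] (min_width=15, slack=4)
Line 8: ['young', 'content', 'a'] (min_width=15, slack=4)
Line 9: ['rice', 'mountain'] (min_width=13, slack=6)
Line 10: ['magnetic'] (min_width=8, slack=11)
Total lines: 10

Answer: 10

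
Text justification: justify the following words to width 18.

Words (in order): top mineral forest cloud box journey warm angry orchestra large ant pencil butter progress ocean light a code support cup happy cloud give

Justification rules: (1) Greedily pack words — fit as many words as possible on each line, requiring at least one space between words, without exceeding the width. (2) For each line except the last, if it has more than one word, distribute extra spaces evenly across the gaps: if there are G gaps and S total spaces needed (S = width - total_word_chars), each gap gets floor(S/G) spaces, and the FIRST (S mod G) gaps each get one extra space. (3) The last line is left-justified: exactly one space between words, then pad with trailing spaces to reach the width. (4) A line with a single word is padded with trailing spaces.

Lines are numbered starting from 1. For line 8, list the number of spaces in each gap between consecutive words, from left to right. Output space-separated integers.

Line 1: ['top', 'mineral', 'forest'] (min_width=18, slack=0)
Line 2: ['cloud', 'box', 'journey'] (min_width=17, slack=1)
Line 3: ['warm', 'angry'] (min_width=10, slack=8)
Line 4: ['orchestra', 'large'] (min_width=15, slack=3)
Line 5: ['ant', 'pencil', 'butter'] (min_width=17, slack=1)
Line 6: ['progress', 'ocean'] (min_width=14, slack=4)
Line 7: ['light', 'a', 'code'] (min_width=12, slack=6)
Line 8: ['support', 'cup', 'happy'] (min_width=17, slack=1)
Line 9: ['cloud', 'give'] (min_width=10, slack=8)

Answer: 2 1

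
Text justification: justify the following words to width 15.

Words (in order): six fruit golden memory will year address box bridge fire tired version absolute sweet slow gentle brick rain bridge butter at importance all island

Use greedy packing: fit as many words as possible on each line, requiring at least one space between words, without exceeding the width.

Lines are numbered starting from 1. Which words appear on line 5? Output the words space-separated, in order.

Answer: bridge fire

Derivation:
Line 1: ['six', 'fruit'] (min_width=9, slack=6)
Line 2: ['golden', 'memory'] (min_width=13, slack=2)
Line 3: ['will', 'year'] (min_width=9, slack=6)
Line 4: ['address', 'box'] (min_width=11, slack=4)
Line 5: ['bridge', 'fire'] (min_width=11, slack=4)
Line 6: ['tired', 'version'] (min_width=13, slack=2)
Line 7: ['absolute', 'sweet'] (min_width=14, slack=1)
Line 8: ['slow', 'gentle'] (min_width=11, slack=4)
Line 9: ['brick', 'rain'] (min_width=10, slack=5)
Line 10: ['bridge', 'butter'] (min_width=13, slack=2)
Line 11: ['at', 'importance'] (min_width=13, slack=2)
Line 12: ['all', 'island'] (min_width=10, slack=5)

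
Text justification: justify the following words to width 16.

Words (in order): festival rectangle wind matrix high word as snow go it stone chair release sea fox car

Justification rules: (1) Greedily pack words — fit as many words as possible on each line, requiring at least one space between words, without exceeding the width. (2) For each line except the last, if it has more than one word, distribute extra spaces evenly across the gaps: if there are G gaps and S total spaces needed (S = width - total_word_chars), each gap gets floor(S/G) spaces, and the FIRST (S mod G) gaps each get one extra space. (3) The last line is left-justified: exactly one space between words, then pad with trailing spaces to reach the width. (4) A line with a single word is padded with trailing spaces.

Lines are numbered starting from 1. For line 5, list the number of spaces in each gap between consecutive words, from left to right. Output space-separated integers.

Line 1: ['festival'] (min_width=8, slack=8)
Line 2: ['rectangle', 'wind'] (min_width=14, slack=2)
Line 3: ['matrix', 'high', 'word'] (min_width=16, slack=0)
Line 4: ['as', 'snow', 'go', 'it'] (min_width=13, slack=3)
Line 5: ['stone', 'chair'] (min_width=11, slack=5)
Line 6: ['release', 'sea', 'fox'] (min_width=15, slack=1)
Line 7: ['car'] (min_width=3, slack=13)

Answer: 6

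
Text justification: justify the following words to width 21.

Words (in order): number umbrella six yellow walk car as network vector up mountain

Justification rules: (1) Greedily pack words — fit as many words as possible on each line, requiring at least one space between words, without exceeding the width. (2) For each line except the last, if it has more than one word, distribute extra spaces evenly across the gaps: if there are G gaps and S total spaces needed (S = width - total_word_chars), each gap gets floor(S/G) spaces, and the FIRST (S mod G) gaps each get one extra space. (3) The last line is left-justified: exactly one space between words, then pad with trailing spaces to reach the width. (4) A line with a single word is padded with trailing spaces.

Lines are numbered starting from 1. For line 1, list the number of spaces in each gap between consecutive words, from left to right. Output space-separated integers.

Answer: 2 2

Derivation:
Line 1: ['number', 'umbrella', 'six'] (min_width=19, slack=2)
Line 2: ['yellow', 'walk', 'car', 'as'] (min_width=18, slack=3)
Line 3: ['network', 'vector', 'up'] (min_width=17, slack=4)
Line 4: ['mountain'] (min_width=8, slack=13)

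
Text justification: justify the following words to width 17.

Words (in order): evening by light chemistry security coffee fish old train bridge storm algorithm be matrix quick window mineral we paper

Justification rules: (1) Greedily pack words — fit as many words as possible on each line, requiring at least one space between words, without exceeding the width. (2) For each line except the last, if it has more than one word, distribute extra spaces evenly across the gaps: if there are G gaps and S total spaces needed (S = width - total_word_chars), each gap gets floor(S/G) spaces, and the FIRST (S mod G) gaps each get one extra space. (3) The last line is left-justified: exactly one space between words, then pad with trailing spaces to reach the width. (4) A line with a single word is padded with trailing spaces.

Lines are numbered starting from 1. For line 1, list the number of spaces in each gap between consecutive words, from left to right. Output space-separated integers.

Answer: 2 1

Derivation:
Line 1: ['evening', 'by', 'light'] (min_width=16, slack=1)
Line 2: ['chemistry'] (min_width=9, slack=8)
Line 3: ['security', 'coffee'] (min_width=15, slack=2)
Line 4: ['fish', 'old', 'train'] (min_width=14, slack=3)
Line 5: ['bridge', 'storm'] (min_width=12, slack=5)
Line 6: ['algorithm', 'be'] (min_width=12, slack=5)
Line 7: ['matrix', 'quick'] (min_width=12, slack=5)
Line 8: ['window', 'mineral', 'we'] (min_width=17, slack=0)
Line 9: ['paper'] (min_width=5, slack=12)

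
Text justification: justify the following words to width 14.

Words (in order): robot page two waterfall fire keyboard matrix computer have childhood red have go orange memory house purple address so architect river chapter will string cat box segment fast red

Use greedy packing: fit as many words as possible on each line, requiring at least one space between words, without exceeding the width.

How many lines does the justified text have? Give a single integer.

Answer: 15

Derivation:
Line 1: ['robot', 'page', 'two'] (min_width=14, slack=0)
Line 2: ['waterfall', 'fire'] (min_width=14, slack=0)
Line 3: ['keyboard'] (min_width=8, slack=6)
Line 4: ['matrix'] (min_width=6, slack=8)
Line 5: ['computer', 'have'] (min_width=13, slack=1)
Line 6: ['childhood', 'red'] (min_width=13, slack=1)
Line 7: ['have', 'go', 'orange'] (min_width=14, slack=0)
Line 8: ['memory', 'house'] (min_width=12, slack=2)
Line 9: ['purple', 'address'] (min_width=14, slack=0)
Line 10: ['so', 'architect'] (min_width=12, slack=2)
Line 11: ['river', 'chapter'] (min_width=13, slack=1)
Line 12: ['will', 'string'] (min_width=11, slack=3)
Line 13: ['cat', 'box'] (min_width=7, slack=7)
Line 14: ['segment', 'fast'] (min_width=12, slack=2)
Line 15: ['red'] (min_width=3, slack=11)
Total lines: 15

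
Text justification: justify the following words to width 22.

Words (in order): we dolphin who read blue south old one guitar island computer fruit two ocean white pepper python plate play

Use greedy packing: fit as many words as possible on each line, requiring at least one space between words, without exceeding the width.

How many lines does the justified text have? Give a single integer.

Answer: 6

Derivation:
Line 1: ['we', 'dolphin', 'who', 'read'] (min_width=19, slack=3)
Line 2: ['blue', 'south', 'old', 'one'] (min_width=18, slack=4)
Line 3: ['guitar', 'island', 'computer'] (min_width=22, slack=0)
Line 4: ['fruit', 'two', 'ocean', 'white'] (min_width=21, slack=1)
Line 5: ['pepper', 'python', 'plate'] (min_width=19, slack=3)
Line 6: ['play'] (min_width=4, slack=18)
Total lines: 6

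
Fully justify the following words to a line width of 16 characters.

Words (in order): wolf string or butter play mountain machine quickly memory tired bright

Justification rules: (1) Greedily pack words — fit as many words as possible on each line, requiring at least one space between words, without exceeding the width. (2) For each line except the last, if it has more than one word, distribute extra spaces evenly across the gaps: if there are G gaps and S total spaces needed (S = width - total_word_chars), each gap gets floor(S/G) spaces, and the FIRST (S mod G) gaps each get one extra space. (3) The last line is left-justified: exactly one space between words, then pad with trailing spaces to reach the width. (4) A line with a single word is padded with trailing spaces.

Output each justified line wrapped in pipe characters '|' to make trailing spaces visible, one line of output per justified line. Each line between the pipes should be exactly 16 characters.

Line 1: ['wolf', 'string', 'or'] (min_width=14, slack=2)
Line 2: ['butter', 'play'] (min_width=11, slack=5)
Line 3: ['mountain', 'machine'] (min_width=16, slack=0)
Line 4: ['quickly', 'memory'] (min_width=14, slack=2)
Line 5: ['tired', 'bright'] (min_width=12, slack=4)

Answer: |wolf  string  or|
|butter      play|
|mountain machine|
|quickly   memory|
|tired bright    |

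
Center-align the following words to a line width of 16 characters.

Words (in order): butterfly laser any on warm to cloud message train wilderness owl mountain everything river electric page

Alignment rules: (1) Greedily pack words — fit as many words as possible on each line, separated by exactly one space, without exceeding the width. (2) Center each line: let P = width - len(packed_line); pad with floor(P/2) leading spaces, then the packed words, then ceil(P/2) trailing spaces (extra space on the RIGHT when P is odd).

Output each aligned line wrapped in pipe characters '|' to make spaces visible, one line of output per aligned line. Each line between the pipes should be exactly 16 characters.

Answer: |butterfly laser |
| any on warm to |
| cloud message  |
|train wilderness|
|  owl mountain  |
|everything river|
| electric page  |

Derivation:
Line 1: ['butterfly', 'laser'] (min_width=15, slack=1)
Line 2: ['any', 'on', 'warm', 'to'] (min_width=14, slack=2)
Line 3: ['cloud', 'message'] (min_width=13, slack=3)
Line 4: ['train', 'wilderness'] (min_width=16, slack=0)
Line 5: ['owl', 'mountain'] (min_width=12, slack=4)
Line 6: ['everything', 'river'] (min_width=16, slack=0)
Line 7: ['electric', 'page'] (min_width=13, slack=3)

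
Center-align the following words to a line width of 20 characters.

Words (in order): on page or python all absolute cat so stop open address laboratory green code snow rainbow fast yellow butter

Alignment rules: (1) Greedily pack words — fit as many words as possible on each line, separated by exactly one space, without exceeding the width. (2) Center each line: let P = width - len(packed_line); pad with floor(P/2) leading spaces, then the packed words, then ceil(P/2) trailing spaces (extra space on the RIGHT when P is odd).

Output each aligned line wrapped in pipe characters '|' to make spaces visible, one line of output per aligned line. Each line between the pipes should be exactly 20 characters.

Line 1: ['on', 'page', 'or', 'python'] (min_width=17, slack=3)
Line 2: ['all', 'absolute', 'cat', 'so'] (min_width=19, slack=1)
Line 3: ['stop', 'open', 'address'] (min_width=17, slack=3)
Line 4: ['laboratory', 'green'] (min_width=16, slack=4)
Line 5: ['code', 'snow', 'rainbow'] (min_width=17, slack=3)
Line 6: ['fast', 'yellow', 'butter'] (min_width=18, slack=2)

Answer: | on page or python  |
|all absolute cat so |
| stop open address  |
|  laboratory green  |
| code snow rainbow  |
| fast yellow butter |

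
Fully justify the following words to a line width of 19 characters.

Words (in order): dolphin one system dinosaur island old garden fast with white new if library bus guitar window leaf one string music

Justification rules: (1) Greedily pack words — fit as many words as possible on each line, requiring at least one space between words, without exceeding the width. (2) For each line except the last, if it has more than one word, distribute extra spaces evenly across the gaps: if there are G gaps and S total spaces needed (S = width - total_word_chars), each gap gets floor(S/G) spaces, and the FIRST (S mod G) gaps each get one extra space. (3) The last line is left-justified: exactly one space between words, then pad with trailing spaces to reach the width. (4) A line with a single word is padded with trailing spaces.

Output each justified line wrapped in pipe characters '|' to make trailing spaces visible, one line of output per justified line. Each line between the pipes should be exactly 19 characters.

Line 1: ['dolphin', 'one', 'system'] (min_width=18, slack=1)
Line 2: ['dinosaur', 'island', 'old'] (min_width=19, slack=0)
Line 3: ['garden', 'fast', 'with'] (min_width=16, slack=3)
Line 4: ['white', 'new', 'if'] (min_width=12, slack=7)
Line 5: ['library', 'bus', 'guitar'] (min_width=18, slack=1)
Line 6: ['window', 'leaf', 'one'] (min_width=15, slack=4)
Line 7: ['string', 'music'] (min_width=12, slack=7)

Answer: |dolphin  one system|
|dinosaur island old|
|garden   fast  with|
|white     new    if|
|library  bus guitar|
|window   leaf   one|
|string music       |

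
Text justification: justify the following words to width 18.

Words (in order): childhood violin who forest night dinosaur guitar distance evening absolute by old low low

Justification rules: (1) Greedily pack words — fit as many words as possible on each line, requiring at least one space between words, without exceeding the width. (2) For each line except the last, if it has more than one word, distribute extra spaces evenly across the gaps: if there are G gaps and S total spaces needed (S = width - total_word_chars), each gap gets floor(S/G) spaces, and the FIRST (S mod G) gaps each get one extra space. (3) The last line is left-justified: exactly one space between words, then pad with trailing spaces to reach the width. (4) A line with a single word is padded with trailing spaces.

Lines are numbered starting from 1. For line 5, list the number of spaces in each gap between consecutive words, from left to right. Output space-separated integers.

Answer: 3 2

Derivation:
Line 1: ['childhood', 'violin'] (min_width=16, slack=2)
Line 2: ['who', 'forest', 'night'] (min_width=16, slack=2)
Line 3: ['dinosaur', 'guitar'] (min_width=15, slack=3)
Line 4: ['distance', 'evening'] (min_width=16, slack=2)
Line 5: ['absolute', 'by', 'old'] (min_width=15, slack=3)
Line 6: ['low', 'low'] (min_width=7, slack=11)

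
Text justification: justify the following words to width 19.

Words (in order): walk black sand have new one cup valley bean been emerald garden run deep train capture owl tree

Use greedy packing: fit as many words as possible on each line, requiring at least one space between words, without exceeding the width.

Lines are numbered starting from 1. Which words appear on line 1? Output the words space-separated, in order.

Answer: walk black sand

Derivation:
Line 1: ['walk', 'black', 'sand'] (min_width=15, slack=4)
Line 2: ['have', 'new', 'one', 'cup'] (min_width=16, slack=3)
Line 3: ['valley', 'bean', 'been'] (min_width=16, slack=3)
Line 4: ['emerald', 'garden', 'run'] (min_width=18, slack=1)
Line 5: ['deep', 'train', 'capture'] (min_width=18, slack=1)
Line 6: ['owl', 'tree'] (min_width=8, slack=11)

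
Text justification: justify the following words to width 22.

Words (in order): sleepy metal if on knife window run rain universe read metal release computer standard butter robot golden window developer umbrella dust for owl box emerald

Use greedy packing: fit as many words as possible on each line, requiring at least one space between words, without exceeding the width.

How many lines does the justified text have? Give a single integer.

Answer: 9

Derivation:
Line 1: ['sleepy', 'metal', 'if', 'on'] (min_width=18, slack=4)
Line 2: ['knife', 'window', 'run', 'rain'] (min_width=21, slack=1)
Line 3: ['universe', 'read', 'metal'] (min_width=19, slack=3)
Line 4: ['release', 'computer'] (min_width=16, slack=6)
Line 5: ['standard', 'butter', 'robot'] (min_width=21, slack=1)
Line 6: ['golden', 'window'] (min_width=13, slack=9)
Line 7: ['developer', 'umbrella'] (min_width=18, slack=4)
Line 8: ['dust', 'for', 'owl', 'box'] (min_width=16, slack=6)
Line 9: ['emerald'] (min_width=7, slack=15)
Total lines: 9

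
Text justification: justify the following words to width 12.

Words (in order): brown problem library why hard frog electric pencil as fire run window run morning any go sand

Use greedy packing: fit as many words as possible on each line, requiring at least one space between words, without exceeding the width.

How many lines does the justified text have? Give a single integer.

Line 1: ['brown'] (min_width=5, slack=7)
Line 2: ['problem'] (min_width=7, slack=5)
Line 3: ['library', 'why'] (min_width=11, slack=1)
Line 4: ['hard', 'frog'] (min_width=9, slack=3)
Line 5: ['electric'] (min_width=8, slack=4)
Line 6: ['pencil', 'as'] (min_width=9, slack=3)
Line 7: ['fire', 'run'] (min_width=8, slack=4)
Line 8: ['window', 'run'] (min_width=10, slack=2)
Line 9: ['morning', 'any'] (min_width=11, slack=1)
Line 10: ['go', 'sand'] (min_width=7, slack=5)
Total lines: 10

Answer: 10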